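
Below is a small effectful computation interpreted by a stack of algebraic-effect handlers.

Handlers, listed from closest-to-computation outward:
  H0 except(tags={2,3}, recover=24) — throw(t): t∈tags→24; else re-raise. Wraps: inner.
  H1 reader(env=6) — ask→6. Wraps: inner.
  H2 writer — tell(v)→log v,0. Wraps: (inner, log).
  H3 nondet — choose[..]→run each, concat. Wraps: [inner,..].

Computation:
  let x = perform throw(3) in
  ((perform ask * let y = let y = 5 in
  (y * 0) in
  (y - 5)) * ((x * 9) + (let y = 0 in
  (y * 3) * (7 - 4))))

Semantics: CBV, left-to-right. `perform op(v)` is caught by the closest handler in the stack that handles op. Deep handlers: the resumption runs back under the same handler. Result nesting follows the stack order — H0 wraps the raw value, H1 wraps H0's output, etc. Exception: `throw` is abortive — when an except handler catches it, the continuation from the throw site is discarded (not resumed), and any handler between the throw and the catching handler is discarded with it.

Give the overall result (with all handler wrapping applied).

Answer: [(24, ())]

Step-by-step:
throw(3) @ H0 caught ⇒ 24
H1 returns 24
H2 returns (24, ())
H3 returns [(24, ())]
= [(24, ())]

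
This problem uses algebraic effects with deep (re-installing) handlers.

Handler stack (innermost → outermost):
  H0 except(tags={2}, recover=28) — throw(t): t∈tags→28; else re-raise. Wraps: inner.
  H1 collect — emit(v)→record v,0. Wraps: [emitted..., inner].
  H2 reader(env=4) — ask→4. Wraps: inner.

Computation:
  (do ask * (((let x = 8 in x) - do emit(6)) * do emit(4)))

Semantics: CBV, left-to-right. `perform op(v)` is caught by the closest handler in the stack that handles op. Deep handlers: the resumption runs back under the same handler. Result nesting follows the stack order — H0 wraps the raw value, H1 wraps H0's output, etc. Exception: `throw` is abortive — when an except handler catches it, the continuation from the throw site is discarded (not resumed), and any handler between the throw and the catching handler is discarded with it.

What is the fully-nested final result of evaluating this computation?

Working:
ask @ H2 ⇒ 4
emit(6) @ H1 ⇒ out+=6
emit(4) @ H1 ⇒ out+=4
H0 returns 0
H1 returns [6, 4, 0]
H2 returns [6, 4, 0]
= [6, 4, 0]

Answer: [6, 4, 0]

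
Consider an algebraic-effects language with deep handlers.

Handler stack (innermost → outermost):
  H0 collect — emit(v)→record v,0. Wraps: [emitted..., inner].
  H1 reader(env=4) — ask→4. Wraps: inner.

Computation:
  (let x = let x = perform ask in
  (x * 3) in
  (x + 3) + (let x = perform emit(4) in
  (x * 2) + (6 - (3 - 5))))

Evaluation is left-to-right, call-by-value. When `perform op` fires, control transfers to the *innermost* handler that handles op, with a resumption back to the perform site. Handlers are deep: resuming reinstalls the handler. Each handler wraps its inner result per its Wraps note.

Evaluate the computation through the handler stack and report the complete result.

Answer: [4, 23]

Step-by-step:
ask @ H1 ⇒ 4
emit(4) @ H0 ⇒ out+=4
H0 returns [4, 23]
H1 returns [4, 23]
= [4, 23]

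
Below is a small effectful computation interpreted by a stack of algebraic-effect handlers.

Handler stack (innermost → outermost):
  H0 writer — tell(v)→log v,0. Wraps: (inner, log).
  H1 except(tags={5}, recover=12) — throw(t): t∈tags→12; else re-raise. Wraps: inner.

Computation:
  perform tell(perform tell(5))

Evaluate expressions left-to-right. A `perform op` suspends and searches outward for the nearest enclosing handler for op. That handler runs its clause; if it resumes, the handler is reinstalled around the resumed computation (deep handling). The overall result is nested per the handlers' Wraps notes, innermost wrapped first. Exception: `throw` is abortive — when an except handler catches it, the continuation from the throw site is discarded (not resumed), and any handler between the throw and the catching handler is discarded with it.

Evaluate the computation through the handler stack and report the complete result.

Answer: (0, (5, 0))

Evaluation trace:
tell(5) @ H0 ⇒ log+=5
tell(0) @ H0 ⇒ log+=0
H0 returns (0, (5, 0))
H1 returns (0, (5, 0))
= (0, (5, 0))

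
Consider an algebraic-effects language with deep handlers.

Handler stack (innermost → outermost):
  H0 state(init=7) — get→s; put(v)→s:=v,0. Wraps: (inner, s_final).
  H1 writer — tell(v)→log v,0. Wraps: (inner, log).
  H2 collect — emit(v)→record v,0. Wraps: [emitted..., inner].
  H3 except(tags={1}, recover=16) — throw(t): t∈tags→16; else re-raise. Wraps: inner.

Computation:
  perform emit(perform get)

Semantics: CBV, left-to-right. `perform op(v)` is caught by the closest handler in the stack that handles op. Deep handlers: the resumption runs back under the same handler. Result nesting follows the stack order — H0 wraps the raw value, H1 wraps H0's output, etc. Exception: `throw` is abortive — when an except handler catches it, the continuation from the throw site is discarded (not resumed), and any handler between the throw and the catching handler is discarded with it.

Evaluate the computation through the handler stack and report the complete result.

Answer: [7, ((0, 7), ())]

Evaluation trace:
get @ H0 ⇒ 7
emit(7) @ H2 ⇒ out+=7
H0 returns (0, 7)
H1 returns ((0, 7), ())
H2 returns [7, ((0, 7), ())]
H3 returns [7, ((0, 7), ())]
= [7, ((0, 7), ())]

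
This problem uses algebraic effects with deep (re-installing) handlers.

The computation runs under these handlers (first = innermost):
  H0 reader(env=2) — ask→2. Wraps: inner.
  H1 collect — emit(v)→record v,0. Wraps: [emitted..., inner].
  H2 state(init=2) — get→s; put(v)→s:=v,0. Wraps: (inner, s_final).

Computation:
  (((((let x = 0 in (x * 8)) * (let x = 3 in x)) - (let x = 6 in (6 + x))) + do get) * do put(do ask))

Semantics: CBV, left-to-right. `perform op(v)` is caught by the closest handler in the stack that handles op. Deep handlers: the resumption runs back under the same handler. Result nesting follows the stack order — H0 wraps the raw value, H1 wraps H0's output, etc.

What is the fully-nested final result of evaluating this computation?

Evaluation trace:
get @ H2 ⇒ 2
ask @ H0 ⇒ 2
put(2) @ H2 ⇒ s:=2
H0 returns 0
H1 returns [0]
H2 returns ([0], 2)
= ([0], 2)

Answer: ([0], 2)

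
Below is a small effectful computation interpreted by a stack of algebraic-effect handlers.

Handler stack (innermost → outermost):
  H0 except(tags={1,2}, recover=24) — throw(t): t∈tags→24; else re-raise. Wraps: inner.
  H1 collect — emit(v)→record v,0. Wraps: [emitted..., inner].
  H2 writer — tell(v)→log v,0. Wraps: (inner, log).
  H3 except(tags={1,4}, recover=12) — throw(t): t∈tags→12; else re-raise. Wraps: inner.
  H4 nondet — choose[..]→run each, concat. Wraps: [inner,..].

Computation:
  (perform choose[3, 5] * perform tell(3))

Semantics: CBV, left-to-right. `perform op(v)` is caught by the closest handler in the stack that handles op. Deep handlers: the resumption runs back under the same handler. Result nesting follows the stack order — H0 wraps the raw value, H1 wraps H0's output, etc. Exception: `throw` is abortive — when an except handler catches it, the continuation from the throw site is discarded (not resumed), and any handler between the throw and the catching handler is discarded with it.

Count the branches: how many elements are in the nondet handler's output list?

Answer: 2

Step-by-step:
choose[3, 5] @ H4
  branch[0] choose=3:
    tell(3) @ H2 ⇒ log+=3
    H0 returns 0
    H1 returns [0]
    H2 returns ([0], (3))
    H3 returns ([0], (3))
    H4 returns [([0], (3))]
  branch[1] choose=5:
    tell(3) @ H2 ⇒ log+=3
    H0 returns 0
    H1 returns [0]
    H2 returns ([0], (3))
    H3 returns ([0], (3))
    H4 returns [([0], (3))]
= [([0], (3)), ([0], (3))]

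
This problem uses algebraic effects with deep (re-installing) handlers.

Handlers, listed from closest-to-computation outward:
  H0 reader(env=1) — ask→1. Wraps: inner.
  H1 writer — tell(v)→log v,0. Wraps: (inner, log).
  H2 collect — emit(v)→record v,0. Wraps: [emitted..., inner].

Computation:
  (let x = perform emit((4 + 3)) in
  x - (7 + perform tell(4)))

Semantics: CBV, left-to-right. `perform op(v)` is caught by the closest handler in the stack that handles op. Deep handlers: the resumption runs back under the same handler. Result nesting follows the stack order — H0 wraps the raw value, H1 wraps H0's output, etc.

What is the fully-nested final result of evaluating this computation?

Answer: [7, (-7, (4))]

Working:
emit(7) @ H2 ⇒ out+=7
tell(4) @ H1 ⇒ log+=4
H0 returns -7
H1 returns (-7, (4))
H2 returns [7, (-7, (4))]
= [7, (-7, (4))]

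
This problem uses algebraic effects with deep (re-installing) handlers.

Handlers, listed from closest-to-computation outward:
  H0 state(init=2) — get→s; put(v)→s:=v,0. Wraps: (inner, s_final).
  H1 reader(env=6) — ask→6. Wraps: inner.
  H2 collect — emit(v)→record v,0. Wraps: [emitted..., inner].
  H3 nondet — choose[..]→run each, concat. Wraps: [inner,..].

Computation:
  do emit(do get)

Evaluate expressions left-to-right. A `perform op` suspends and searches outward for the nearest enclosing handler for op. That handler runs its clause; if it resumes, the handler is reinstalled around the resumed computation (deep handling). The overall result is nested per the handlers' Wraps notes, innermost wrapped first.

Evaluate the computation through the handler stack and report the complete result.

Step-by-step:
get @ H0 ⇒ 2
emit(2) @ H2 ⇒ out+=2
H0 returns (0, 2)
H1 returns (0, 2)
H2 returns [2, (0, 2)]
H3 returns [[2, (0, 2)]]
= [[2, (0, 2)]]

Answer: [[2, (0, 2)]]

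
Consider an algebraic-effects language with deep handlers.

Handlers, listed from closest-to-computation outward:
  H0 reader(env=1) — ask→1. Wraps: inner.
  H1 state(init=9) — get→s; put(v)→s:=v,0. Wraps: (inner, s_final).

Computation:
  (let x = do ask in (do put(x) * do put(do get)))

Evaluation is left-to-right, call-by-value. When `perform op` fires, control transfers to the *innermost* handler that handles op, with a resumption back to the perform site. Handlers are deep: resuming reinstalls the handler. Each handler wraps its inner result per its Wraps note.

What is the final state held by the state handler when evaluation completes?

Working:
ask @ H0 ⇒ 1
put(1) @ H1 ⇒ s:=1
get @ H1 ⇒ 1
put(1) @ H1 ⇒ s:=1
H0 returns 0
H1 returns (0, 1)
= (0, 1)

Answer: 1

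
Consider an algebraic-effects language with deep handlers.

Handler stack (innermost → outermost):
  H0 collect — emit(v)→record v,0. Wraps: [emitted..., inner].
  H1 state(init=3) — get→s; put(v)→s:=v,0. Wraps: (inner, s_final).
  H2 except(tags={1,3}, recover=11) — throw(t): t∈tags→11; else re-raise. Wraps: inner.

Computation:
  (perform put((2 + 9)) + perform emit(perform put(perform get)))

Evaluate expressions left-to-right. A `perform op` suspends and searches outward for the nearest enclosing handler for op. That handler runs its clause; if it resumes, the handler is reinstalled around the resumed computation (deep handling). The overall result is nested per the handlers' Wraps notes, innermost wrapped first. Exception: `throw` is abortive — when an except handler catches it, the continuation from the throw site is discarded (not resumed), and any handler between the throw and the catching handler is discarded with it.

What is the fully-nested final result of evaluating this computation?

Answer: ([0, 0], 11)

Working:
put(11) @ H1 ⇒ s:=11
get @ H1 ⇒ 11
put(11) @ H1 ⇒ s:=11
emit(0) @ H0 ⇒ out+=0
H0 returns [0, 0]
H1 returns ([0, 0], 11)
H2 returns ([0, 0], 11)
= ([0, 0], 11)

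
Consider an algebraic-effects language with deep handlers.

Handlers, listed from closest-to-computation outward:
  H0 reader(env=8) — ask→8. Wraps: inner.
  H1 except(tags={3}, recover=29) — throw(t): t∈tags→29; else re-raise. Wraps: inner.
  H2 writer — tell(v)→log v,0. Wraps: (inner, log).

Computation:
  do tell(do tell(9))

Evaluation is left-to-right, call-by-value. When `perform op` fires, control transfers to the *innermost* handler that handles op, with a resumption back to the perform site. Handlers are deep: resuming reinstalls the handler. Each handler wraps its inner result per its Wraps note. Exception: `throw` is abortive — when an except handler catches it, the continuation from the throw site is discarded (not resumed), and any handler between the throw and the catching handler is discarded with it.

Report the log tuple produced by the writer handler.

Step-by-step:
tell(9) @ H2 ⇒ log+=9
tell(0) @ H2 ⇒ log+=0
H0 returns 0
H1 returns 0
H2 returns (0, (9, 0))
= (0, (9, 0))

Answer: (9, 0)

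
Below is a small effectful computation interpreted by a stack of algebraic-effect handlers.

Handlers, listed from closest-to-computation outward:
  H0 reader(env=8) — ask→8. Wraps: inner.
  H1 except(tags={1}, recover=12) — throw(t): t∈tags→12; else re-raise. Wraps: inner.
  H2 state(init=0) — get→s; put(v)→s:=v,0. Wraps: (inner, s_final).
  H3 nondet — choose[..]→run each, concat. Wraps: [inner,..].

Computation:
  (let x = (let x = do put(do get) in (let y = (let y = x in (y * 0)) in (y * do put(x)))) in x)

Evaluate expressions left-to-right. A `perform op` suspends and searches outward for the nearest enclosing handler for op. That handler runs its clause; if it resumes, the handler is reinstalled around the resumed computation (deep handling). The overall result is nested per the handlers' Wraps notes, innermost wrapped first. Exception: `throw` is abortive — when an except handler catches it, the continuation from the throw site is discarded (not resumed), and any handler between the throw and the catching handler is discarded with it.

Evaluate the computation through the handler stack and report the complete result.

Step-by-step:
get @ H2 ⇒ 0
put(0) @ H2 ⇒ s:=0
put(0) @ H2 ⇒ s:=0
H0 returns 0
H1 returns 0
H2 returns (0, 0)
H3 returns [(0, 0)]
= [(0, 0)]

Answer: [(0, 0)]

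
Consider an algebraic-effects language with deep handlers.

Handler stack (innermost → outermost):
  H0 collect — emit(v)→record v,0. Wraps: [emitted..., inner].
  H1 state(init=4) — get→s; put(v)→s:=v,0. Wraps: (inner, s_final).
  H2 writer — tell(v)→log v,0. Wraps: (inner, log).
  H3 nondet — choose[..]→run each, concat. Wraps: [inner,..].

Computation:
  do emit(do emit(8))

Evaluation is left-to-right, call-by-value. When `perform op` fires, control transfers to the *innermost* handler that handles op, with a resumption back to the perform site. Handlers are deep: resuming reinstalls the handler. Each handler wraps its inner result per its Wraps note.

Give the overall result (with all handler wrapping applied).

Evaluation trace:
emit(8) @ H0 ⇒ out+=8
emit(0) @ H0 ⇒ out+=0
H0 returns [8, 0, 0]
H1 returns ([8, 0, 0], 4)
H2 returns (([8, 0, 0], 4), ())
H3 returns [(([8, 0, 0], 4), ())]
= [(([8, 0, 0], 4), ())]

Answer: [(([8, 0, 0], 4), ())]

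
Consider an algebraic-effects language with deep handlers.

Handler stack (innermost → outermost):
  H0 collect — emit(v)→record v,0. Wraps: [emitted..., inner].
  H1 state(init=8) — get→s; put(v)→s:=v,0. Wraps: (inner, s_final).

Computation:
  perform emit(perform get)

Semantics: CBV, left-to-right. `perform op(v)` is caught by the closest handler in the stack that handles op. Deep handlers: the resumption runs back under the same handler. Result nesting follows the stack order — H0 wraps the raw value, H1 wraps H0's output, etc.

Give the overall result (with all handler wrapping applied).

Working:
get @ H1 ⇒ 8
emit(8) @ H0 ⇒ out+=8
H0 returns [8, 0]
H1 returns ([8, 0], 8)
= ([8, 0], 8)

Answer: ([8, 0], 8)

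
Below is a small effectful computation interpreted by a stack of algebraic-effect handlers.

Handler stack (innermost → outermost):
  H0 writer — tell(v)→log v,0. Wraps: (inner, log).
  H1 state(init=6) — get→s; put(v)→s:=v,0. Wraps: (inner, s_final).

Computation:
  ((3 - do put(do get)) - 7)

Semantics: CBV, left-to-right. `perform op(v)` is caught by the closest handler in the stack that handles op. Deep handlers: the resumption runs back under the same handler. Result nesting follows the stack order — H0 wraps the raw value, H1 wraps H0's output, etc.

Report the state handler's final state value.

Evaluation trace:
get @ H1 ⇒ 6
put(6) @ H1 ⇒ s:=6
H0 returns (-4, ())
H1 returns ((-4, ()), 6)
= ((-4, ()), 6)

Answer: 6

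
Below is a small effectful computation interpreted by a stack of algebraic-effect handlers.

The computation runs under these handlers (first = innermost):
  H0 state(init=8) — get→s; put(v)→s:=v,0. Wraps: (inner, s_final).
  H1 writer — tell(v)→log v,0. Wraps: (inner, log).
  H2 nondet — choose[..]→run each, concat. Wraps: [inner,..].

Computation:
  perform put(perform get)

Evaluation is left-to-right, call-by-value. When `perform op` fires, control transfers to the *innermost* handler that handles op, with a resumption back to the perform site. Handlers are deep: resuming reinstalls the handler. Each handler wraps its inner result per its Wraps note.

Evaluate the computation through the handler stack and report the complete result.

Answer: [((0, 8), ())]

Evaluation trace:
get @ H0 ⇒ 8
put(8) @ H0 ⇒ s:=8
H0 returns (0, 8)
H1 returns ((0, 8), ())
H2 returns [((0, 8), ())]
= [((0, 8), ())]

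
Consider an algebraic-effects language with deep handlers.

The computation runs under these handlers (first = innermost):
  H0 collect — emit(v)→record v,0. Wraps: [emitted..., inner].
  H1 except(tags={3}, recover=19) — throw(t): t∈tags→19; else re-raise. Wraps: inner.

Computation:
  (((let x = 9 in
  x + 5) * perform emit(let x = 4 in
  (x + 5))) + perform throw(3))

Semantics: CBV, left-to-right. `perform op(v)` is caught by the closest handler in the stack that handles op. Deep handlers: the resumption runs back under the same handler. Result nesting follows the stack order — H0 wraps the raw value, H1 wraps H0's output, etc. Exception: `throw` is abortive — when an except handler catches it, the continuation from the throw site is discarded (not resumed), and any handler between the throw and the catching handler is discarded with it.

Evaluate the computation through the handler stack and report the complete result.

Answer: 19

Working:
emit(9) @ H0 ⇒ out+=9
throw(3) @ H1 caught ⇒ 19
= 19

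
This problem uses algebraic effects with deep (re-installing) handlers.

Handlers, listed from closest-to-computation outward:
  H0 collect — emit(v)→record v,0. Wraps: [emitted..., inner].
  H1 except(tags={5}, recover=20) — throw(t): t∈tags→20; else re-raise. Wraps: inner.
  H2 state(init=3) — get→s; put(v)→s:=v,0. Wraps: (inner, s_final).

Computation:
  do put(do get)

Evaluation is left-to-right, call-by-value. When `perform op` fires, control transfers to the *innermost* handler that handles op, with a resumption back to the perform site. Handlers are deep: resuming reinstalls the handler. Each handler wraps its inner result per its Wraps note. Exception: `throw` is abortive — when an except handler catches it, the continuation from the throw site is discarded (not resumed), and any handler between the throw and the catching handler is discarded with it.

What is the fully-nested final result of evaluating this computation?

Answer: ([0], 3)

Step-by-step:
get @ H2 ⇒ 3
put(3) @ H2 ⇒ s:=3
H0 returns [0]
H1 returns [0]
H2 returns ([0], 3)
= ([0], 3)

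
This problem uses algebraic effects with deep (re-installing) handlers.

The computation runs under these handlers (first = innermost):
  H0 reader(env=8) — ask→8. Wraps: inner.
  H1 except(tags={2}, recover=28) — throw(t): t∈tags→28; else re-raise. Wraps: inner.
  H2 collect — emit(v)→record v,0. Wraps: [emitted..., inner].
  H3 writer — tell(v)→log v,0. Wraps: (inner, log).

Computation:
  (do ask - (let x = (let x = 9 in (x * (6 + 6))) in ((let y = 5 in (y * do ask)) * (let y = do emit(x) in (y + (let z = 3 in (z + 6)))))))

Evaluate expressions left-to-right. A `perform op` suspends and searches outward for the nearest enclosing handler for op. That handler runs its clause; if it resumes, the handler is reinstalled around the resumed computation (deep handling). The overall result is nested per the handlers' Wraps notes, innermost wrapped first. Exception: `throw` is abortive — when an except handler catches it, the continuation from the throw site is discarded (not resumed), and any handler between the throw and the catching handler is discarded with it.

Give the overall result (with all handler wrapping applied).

Step-by-step:
ask @ H0 ⇒ 8
ask @ H0 ⇒ 8
emit(108) @ H2 ⇒ out+=108
H0 returns -352
H1 returns -352
H2 returns [108, -352]
H3 returns ([108, -352], ())
= ([108, -352], ())

Answer: ([108, -352], ())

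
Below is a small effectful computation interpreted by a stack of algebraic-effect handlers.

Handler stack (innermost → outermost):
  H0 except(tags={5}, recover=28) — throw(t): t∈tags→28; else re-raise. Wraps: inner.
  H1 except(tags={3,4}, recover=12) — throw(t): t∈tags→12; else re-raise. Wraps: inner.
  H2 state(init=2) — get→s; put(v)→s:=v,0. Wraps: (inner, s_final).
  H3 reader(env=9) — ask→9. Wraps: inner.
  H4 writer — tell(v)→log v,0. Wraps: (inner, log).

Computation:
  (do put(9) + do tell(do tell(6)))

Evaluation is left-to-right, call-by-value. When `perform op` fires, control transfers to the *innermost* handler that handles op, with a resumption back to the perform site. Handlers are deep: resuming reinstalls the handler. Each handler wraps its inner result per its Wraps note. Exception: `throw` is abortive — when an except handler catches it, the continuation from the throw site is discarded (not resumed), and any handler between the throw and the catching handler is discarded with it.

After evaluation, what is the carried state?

Answer: 9

Working:
put(9) @ H2 ⇒ s:=9
tell(6) @ H4 ⇒ log+=6
tell(0) @ H4 ⇒ log+=0
H0 returns 0
H1 returns 0
H2 returns (0, 9)
H3 returns (0, 9)
H4 returns ((0, 9), (6, 0))
= ((0, 9), (6, 0))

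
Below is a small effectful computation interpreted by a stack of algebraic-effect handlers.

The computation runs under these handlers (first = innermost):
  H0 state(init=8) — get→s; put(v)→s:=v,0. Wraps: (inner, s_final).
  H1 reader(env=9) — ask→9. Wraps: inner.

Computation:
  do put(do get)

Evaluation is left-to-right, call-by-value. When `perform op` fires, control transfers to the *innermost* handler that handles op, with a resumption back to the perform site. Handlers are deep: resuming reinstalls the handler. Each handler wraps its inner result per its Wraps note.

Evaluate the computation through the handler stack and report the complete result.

Answer: (0, 8)

Evaluation trace:
get @ H0 ⇒ 8
put(8) @ H0 ⇒ s:=8
H0 returns (0, 8)
H1 returns (0, 8)
= (0, 8)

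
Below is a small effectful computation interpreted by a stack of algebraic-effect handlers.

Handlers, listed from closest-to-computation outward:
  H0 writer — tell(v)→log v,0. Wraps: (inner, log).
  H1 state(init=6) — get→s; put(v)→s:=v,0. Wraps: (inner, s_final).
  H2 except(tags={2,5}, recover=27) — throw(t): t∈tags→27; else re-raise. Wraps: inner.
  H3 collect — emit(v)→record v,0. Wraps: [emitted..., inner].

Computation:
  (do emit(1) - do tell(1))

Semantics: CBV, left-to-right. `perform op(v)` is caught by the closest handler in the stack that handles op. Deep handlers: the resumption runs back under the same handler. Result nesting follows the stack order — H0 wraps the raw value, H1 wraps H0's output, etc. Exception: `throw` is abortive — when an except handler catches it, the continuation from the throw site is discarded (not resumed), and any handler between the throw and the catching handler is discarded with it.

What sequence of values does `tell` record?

Answer: (1)

Working:
emit(1) @ H3 ⇒ out+=1
tell(1) @ H0 ⇒ log+=1
H0 returns (0, (1))
H1 returns ((0, (1)), 6)
H2 returns ((0, (1)), 6)
H3 returns [1, ((0, (1)), 6)]
= [1, ((0, (1)), 6)]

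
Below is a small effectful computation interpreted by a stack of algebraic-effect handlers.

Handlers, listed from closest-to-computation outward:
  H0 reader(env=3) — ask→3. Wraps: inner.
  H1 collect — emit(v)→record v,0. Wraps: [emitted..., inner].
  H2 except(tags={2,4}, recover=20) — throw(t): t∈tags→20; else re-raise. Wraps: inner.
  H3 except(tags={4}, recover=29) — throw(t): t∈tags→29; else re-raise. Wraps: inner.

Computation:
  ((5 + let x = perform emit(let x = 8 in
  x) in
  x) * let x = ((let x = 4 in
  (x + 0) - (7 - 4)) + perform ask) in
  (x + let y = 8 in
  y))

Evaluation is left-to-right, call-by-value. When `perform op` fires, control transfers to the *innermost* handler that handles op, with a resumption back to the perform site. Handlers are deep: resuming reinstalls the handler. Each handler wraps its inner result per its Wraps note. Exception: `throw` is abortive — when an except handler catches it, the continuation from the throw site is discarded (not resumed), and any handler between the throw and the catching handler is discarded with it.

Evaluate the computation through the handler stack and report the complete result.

Evaluation trace:
emit(8) @ H1 ⇒ out+=8
ask @ H0 ⇒ 3
H0 returns 60
H1 returns [8, 60]
H2 returns [8, 60]
H3 returns [8, 60]
= [8, 60]

Answer: [8, 60]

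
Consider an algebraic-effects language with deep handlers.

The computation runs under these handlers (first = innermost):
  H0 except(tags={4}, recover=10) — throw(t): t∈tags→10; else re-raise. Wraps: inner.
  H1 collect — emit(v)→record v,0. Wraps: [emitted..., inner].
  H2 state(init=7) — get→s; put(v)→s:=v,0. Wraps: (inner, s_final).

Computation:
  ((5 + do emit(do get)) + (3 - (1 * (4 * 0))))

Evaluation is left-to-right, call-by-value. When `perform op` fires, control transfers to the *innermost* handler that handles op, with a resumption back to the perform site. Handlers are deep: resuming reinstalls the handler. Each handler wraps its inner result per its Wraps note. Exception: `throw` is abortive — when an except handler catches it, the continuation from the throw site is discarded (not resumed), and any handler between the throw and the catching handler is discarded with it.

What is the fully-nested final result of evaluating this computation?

Step-by-step:
get @ H2 ⇒ 7
emit(7) @ H1 ⇒ out+=7
H0 returns 8
H1 returns [7, 8]
H2 returns ([7, 8], 7)
= ([7, 8], 7)

Answer: ([7, 8], 7)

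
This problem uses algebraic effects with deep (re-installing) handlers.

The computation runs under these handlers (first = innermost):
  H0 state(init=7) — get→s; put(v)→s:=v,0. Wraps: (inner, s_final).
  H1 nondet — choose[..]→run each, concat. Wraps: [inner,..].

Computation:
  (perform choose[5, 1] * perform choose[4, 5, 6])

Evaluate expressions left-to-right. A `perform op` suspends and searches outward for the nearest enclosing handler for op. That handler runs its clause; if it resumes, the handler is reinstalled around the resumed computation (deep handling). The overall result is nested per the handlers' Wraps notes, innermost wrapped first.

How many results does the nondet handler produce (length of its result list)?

Evaluation trace:
choose[5, 1] @ H1
  branch[0] choose=5:
    choose[4, 5, 6] @ H1
      branch[0] choose=4:
        H0 returns (20, 7)
        H1 returns [(20, 7)]
      branch[1] choose=5:
        H0 returns (25, 7)
        H1 returns [(25, 7)]
      branch[2] choose=6:
        H0 returns (30, 7)
        H1 returns [(30, 7)]
  branch[1] choose=1:
    choose[4, 5, 6] @ H1
      branch[0] choose=4:
        H0 returns (4, 7)
        H1 returns [(4, 7)]
      branch[1] choose=5:
        H0 returns (5, 7)
        H1 returns [(5, 7)]
      branch[2] choose=6:
        H0 returns (6, 7)
        H1 returns [(6, 7)]
= [(20, 7), (25, 7), (30, 7), (4, 7), (5, 7), (6, 7)]

Answer: 6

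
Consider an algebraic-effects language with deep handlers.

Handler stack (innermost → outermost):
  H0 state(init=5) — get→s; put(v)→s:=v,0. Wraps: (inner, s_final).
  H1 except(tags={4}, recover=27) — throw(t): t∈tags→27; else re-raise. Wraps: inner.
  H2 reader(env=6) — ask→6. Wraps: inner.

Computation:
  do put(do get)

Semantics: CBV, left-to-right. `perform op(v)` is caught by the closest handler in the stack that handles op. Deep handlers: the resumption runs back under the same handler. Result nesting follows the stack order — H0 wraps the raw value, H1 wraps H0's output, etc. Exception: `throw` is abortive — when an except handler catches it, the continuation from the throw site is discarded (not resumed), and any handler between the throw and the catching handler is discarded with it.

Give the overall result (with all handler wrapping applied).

Answer: (0, 5)

Evaluation trace:
get @ H0 ⇒ 5
put(5) @ H0 ⇒ s:=5
H0 returns (0, 5)
H1 returns (0, 5)
H2 returns (0, 5)
= (0, 5)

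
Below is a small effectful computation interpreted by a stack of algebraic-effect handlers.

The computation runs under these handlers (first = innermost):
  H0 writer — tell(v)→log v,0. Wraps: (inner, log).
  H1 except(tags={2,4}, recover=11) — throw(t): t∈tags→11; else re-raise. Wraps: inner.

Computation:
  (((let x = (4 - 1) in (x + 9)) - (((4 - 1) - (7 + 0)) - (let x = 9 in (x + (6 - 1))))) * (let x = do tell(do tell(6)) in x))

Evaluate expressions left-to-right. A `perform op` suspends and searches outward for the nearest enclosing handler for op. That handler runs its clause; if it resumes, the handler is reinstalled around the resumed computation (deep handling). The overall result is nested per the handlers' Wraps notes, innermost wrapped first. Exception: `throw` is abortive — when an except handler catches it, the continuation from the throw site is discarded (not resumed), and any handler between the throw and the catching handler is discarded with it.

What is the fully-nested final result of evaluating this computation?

Working:
tell(6) @ H0 ⇒ log+=6
tell(0) @ H0 ⇒ log+=0
H0 returns (0, (6, 0))
H1 returns (0, (6, 0))
= (0, (6, 0))

Answer: (0, (6, 0))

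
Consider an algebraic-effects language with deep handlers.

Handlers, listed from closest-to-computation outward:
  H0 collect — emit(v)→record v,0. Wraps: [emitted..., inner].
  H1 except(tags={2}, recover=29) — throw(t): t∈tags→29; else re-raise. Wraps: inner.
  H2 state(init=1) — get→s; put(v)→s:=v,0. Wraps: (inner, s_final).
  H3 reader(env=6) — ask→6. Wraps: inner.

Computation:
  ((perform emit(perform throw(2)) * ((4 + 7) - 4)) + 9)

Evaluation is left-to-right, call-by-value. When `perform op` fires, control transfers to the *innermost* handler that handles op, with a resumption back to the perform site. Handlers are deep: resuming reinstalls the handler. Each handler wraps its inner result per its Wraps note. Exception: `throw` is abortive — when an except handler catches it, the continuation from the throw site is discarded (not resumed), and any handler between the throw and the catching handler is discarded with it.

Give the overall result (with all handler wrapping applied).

Evaluation trace:
throw(2) @ H1 caught ⇒ 29
H2 returns (29, 1)
H3 returns (29, 1)
= (29, 1)

Answer: (29, 1)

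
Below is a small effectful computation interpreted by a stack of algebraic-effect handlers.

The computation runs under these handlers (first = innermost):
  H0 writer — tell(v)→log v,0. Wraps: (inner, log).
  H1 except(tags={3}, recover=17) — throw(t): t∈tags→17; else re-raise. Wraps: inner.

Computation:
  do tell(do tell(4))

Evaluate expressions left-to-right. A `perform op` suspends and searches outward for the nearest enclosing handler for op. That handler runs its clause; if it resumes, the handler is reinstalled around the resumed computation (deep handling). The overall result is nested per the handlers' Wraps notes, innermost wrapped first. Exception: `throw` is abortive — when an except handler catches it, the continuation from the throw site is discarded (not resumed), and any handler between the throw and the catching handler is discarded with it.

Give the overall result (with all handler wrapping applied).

Evaluation trace:
tell(4) @ H0 ⇒ log+=4
tell(0) @ H0 ⇒ log+=0
H0 returns (0, (4, 0))
H1 returns (0, (4, 0))
= (0, (4, 0))

Answer: (0, (4, 0))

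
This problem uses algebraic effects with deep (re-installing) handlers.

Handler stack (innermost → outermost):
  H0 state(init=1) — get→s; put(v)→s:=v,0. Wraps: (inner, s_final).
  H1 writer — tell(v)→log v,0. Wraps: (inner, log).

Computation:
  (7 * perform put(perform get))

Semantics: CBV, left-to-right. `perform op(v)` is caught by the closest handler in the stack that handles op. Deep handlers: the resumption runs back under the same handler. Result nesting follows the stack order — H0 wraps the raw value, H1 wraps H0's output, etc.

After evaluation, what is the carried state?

Answer: 1

Evaluation trace:
get @ H0 ⇒ 1
put(1) @ H0 ⇒ s:=1
H0 returns (0, 1)
H1 returns ((0, 1), ())
= ((0, 1), ())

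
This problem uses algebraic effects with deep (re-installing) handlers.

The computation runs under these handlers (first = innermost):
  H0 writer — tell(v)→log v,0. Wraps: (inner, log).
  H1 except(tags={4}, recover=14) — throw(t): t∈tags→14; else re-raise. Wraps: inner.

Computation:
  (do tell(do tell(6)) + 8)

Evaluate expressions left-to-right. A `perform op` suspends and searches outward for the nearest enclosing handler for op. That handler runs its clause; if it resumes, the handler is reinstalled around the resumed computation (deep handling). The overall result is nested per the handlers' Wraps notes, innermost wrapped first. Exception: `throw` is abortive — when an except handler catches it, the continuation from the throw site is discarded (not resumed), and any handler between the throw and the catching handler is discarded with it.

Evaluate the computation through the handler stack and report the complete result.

Evaluation trace:
tell(6) @ H0 ⇒ log+=6
tell(0) @ H0 ⇒ log+=0
H0 returns (8, (6, 0))
H1 returns (8, (6, 0))
= (8, (6, 0))

Answer: (8, (6, 0))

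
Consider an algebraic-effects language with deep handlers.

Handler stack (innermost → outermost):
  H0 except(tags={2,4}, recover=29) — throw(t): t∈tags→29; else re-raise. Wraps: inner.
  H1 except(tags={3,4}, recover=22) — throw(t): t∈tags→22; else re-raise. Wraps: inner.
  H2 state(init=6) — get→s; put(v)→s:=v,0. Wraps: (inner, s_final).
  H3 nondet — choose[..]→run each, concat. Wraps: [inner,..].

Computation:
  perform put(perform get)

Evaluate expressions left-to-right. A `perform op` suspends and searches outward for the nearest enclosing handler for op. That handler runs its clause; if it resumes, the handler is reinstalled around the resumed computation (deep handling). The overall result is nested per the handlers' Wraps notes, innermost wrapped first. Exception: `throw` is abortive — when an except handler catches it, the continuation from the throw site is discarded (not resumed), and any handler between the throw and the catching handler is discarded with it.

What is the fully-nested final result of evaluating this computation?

Answer: [(0, 6)]

Working:
get @ H2 ⇒ 6
put(6) @ H2 ⇒ s:=6
H0 returns 0
H1 returns 0
H2 returns (0, 6)
H3 returns [(0, 6)]
= [(0, 6)]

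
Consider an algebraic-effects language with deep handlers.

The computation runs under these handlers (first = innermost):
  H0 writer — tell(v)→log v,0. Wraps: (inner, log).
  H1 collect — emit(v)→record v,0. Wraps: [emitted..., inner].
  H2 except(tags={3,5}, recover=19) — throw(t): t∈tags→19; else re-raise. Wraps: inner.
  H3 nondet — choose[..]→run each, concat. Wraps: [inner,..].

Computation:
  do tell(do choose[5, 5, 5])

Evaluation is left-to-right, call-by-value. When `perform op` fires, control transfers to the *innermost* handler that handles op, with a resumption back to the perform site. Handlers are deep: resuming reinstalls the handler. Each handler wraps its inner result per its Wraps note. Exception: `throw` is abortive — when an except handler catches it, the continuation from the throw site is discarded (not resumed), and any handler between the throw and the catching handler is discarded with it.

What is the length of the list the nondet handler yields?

Step-by-step:
choose[5, 5, 5] @ H3
  branch[0] choose=5:
    tell(5) @ H0 ⇒ log+=5
    H0 returns (0, (5))
    H1 returns [(0, (5))]
    H2 returns [(0, (5))]
    H3 returns [[(0, (5))]]
  branch[1] choose=5:
    tell(5) @ H0 ⇒ log+=5
    H0 returns (0, (5))
    H1 returns [(0, (5))]
    H2 returns [(0, (5))]
    H3 returns [[(0, (5))]]
  branch[2] choose=5:
    tell(5) @ H0 ⇒ log+=5
    H0 returns (0, (5))
    H1 returns [(0, (5))]
    H2 returns [(0, (5))]
    H3 returns [[(0, (5))]]
= [[(0, (5))], [(0, (5))], [(0, (5))]]

Answer: 3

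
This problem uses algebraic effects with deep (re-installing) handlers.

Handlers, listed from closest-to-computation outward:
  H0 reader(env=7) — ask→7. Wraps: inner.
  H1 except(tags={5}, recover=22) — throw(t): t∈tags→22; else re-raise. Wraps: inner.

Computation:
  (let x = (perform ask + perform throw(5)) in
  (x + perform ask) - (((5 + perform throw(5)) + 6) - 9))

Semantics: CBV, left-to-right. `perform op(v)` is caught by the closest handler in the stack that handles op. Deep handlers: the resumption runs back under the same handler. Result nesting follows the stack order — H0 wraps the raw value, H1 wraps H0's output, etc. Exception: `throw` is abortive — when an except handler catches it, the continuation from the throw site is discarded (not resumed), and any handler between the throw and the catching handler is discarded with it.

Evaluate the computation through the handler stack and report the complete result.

Answer: 22

Evaluation trace:
ask @ H0 ⇒ 7
throw(5) @ H1 caught ⇒ 22
= 22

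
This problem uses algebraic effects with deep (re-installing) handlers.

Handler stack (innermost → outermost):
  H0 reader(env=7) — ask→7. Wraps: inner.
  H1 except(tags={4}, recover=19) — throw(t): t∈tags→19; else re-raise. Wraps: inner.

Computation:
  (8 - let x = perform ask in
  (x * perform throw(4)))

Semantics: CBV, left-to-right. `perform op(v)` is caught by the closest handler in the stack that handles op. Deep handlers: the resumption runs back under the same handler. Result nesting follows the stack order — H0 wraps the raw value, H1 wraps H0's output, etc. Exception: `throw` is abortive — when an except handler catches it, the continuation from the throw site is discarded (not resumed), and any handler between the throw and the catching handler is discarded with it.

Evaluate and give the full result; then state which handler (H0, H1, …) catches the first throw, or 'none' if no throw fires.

Evaluation trace:
ask @ H0 ⇒ 7
throw(4) @ H1 caught ⇒ 19
= 19

Answer: 19 ; first throw caught by: H1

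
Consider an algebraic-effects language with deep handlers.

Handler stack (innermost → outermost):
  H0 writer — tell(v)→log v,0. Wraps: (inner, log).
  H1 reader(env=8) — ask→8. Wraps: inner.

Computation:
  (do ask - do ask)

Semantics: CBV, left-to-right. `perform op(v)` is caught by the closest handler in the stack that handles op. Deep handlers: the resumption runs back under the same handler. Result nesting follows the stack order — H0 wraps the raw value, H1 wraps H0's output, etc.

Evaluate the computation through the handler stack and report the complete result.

Answer: (0, ())

Step-by-step:
ask @ H1 ⇒ 8
ask @ H1 ⇒ 8
H0 returns (0, ())
H1 returns (0, ())
= (0, ())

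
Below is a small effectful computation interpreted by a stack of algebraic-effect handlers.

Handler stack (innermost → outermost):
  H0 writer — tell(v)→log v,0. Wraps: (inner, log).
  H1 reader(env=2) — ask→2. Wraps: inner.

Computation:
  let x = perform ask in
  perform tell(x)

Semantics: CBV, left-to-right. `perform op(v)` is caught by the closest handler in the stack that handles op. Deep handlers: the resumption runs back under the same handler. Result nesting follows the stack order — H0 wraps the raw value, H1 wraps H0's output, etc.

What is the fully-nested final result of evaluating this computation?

Answer: (0, (2))

Working:
ask @ H1 ⇒ 2
tell(2) @ H0 ⇒ log+=2
H0 returns (0, (2))
H1 returns (0, (2))
= (0, (2))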